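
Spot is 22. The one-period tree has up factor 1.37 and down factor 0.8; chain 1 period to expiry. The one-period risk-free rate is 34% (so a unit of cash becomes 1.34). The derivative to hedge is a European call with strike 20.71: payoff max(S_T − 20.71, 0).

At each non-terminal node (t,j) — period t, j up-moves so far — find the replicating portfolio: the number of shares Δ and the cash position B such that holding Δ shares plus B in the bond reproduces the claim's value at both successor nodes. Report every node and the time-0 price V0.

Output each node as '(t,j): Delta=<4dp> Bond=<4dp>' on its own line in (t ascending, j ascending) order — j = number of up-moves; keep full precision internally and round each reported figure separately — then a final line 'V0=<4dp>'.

Risk-neutral probability p* = (R−d)/(u−d) = (1.34−0.8)/(1.37−0.8) = 0.9474.
At expiry t=1: V(1,0)=0.0000, V(1,1)=9.4300
  t=0,j=0: stock 22.0000 → up 30.1400 (V=9.4300), down 17.6000 (V=0.0000). Price 6.6669; hedge Δ=0.7520, bond B=-9.8769.
Each (Δ,B) replicates both successor values, so the strategy is self-financing and V0 is arbitrage-free.

(0,0): Delta=0.7520 Bond=-9.8769
V0=6.6669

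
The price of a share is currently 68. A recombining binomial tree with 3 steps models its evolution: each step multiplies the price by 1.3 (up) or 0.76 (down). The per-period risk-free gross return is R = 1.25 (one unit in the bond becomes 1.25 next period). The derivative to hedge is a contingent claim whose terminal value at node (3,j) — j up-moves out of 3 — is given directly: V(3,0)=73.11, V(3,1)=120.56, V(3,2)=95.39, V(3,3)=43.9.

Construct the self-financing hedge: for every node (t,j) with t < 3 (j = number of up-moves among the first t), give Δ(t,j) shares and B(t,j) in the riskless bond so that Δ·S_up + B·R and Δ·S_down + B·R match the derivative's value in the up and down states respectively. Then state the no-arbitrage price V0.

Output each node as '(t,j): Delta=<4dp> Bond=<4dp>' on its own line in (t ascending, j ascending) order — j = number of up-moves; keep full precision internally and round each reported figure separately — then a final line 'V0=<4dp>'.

Under the risk-neutral measure, an up-move has probability p* = (R−d)/(u−d) = 0.9074 and values discount at R = 1.25.
At expiry t=3: V(3,0)=73.1100, V(3,1)=120.5600, V(3,2)=95.3900, V(3,3)=43.9000
  t=2,j=0: stock 39.2768 → up 51.0598 (V=120.5600), down 29.8504 (V=73.1100). Price 92.9332; hedge Δ=2.2372, bond B=5.0628.
  t=2,j=1: stock 67.1840 → up 87.3392 (V=95.3900), down 51.0598 (V=120.5600). Price 78.1764; hedge Δ=-0.6938, bond B=124.7876.
  t=2,j=2: stock 114.9200 → up 149.3960 (V=43.9000), down 87.3392 (V=95.3900). Price 38.9341; hedge Δ=-0.8297, bond B=134.2859.
  t=1,j=0: stock 51.6800 → up 67.1840 (V=78.1764), down 39.2768 (V=92.9332). Price 63.6342; hedge Δ=-0.5288, bond B=90.9615.
  t=1,j=1: stock 88.4000 → up 114.9200 (V=38.9341), down 67.1840 (V=78.1764). Price 34.0541; hedge Δ=-0.8221, bond B=106.7252.
  t=0,j=0: stock 68.0000 → up 88.4000 (V=34.0541), down 51.6800 (V=63.6342). Price 29.4344; hedge Δ=-0.8056, bond B=84.2125.
Check: Δ(0,0)·S0 + B(0,0) = 29.4344 = V0.

(0,0): Delta=-0.8056 Bond=84.2125
(1,0): Delta=-0.5288 Bond=90.9615
(1,1): Delta=-0.8221 Bond=106.7252
(2,0): Delta=2.2372 Bond=5.0628
(2,1): Delta=-0.6938 Bond=124.7876
(2,2): Delta=-0.8297 Bond=134.2859
V0=29.4344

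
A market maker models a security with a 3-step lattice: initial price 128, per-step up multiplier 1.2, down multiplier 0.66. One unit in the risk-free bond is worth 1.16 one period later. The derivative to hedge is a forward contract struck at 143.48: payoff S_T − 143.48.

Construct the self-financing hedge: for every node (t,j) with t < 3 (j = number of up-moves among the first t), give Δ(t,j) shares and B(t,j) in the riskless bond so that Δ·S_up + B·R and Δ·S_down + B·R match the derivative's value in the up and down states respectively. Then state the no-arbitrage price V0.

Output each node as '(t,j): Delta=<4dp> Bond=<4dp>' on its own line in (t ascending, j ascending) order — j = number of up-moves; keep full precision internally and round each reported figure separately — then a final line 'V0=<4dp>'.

(0,0): Delta=1.0000 Bond=-91.9216
(1,0): Delta=1.0000 Bond=-106.6290
(1,1): Delta=1.0000 Bond=-106.6290
(2,0): Delta=1.0000 Bond=-123.6897
(2,1): Delta=1.0000 Bond=-123.6897
(2,2): Delta=1.0000 Bond=-123.6897
V0=36.0784

The replicating-portfolio and risk-neutral prices coincide; use p* = (1.16−0.66)/(1.2−0.66) = 0.9259 for the latter.
At expiry t=3: V(3,0)=-106.6805, V(3,1)=-76.5718, V(3,2)=-21.8288, V(3,3)=77.7040
  t=2,j=0: stock 55.7568 → up 66.9082 (V=-76.5718), down 36.7995 (V=-106.6805). Price -67.9329; hedge Δ=1.0000, bond B=-123.6897.
  t=2,j=1: stock 101.3760 → up 121.6512 (V=-21.8288), down 66.9082 (V=-76.5718). Price -22.3137; hedge Δ=1.0000, bond B=-123.6897.
  t=2,j=2: stock 184.3200 → up 221.1840 (V=77.7040), down 121.6512 (V=-21.8288). Price 60.6303; hedge Δ=1.0000, bond B=-123.6897.
  t=1,j=0: stock 84.4800 → up 101.3760 (V=-22.3137), down 55.7568 (V=-67.9329). Price -22.1490; hedge Δ=1.0000, bond B=-106.6290.
  t=1,j=1: stock 153.6000 → up 184.3200 (V=60.6303), down 101.3760 (V=-22.3137). Price 46.9710; hedge Δ=1.0000, bond B=-106.6290.
  t=0,j=0: stock 128.0000 → up 153.6000 (V=46.9710), down 84.4800 (V=-22.1490). Price 36.0784; hedge Δ=1.0000, bond B=-91.9216.
Root portfolio cost Δ·128+B reproduces V0=36.0784.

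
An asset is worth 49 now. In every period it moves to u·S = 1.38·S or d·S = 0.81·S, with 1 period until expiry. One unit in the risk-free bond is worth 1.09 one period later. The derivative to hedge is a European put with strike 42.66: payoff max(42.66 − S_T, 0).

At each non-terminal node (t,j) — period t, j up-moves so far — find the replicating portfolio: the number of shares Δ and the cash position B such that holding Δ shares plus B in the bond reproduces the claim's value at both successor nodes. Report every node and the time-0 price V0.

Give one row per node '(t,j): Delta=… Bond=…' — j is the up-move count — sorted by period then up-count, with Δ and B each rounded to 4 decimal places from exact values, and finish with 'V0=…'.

Risk-neutral probability p* = (R−d)/(u−d) = (1.09−0.81)/(1.38−0.81) = 0.4912.
Terminal payoffs: V(1,0)=2.9700, V(1,1)=0.0000
Node (0,0) S=49.0000: V=(p*·0.0000+(1−p*)·2.9700)/1.09=1.3863; Δ=(0.0000−2.9700)/(67.6200−39.6900)=-0.1063; B=V−Δ·S=6.5968
Check: Δ(0,0)·S0 + B(0,0) = 1.3863 = V0.

(0,0): Delta=-0.1063 Bond=6.5968
V0=1.3863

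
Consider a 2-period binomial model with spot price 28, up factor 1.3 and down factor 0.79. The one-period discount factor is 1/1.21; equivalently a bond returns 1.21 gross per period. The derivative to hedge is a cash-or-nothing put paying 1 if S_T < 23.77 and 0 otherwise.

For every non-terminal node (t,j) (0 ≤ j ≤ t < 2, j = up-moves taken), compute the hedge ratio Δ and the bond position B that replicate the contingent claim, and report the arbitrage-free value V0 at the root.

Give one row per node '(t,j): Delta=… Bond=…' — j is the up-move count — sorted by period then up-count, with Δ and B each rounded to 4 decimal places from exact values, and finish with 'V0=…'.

(0,0): Delta=-0.0102 Bond=0.3072
(1,0): Delta=-0.0886 Bond=2.1066
(1,1): Delta=0.0000 Bond=0.0000
V0=0.0213

No-arbitrage ⇒ martingale measure with p* = (R−d)/(u−d) = 0.8235.
At expiry t=2: V(2,0)=1.0000, V(2,1)=0.0000, V(2,2)=0.0000
(1,0): S=22.1200. Δ = (V_up−V_dn)/(S_up−S_dn) = (0.0000−1.0000)/(28.7560−17.4748) = -0.0886. V = [p*·0.0000 + (1−p*)·1.0000]/1.21 = 0.1458. B = V − Δ·S = 2.1066.
(1,1): S=36.4000. Δ = (V_up−V_dn)/(S_up−S_dn) = (0.0000−0.0000)/(47.3200−28.7560) = 0.0000. V = [p*·0.0000 + (1−p*)·0.0000]/1.21 = 0.0000. B = V − Δ·S = 0.0000.
(0,0): S=28.0000. Δ = (V_up−V_dn)/(S_up−S_dn) = (0.0000−0.1458)/(36.4000−22.1200) = -0.0102. V = [p*·0.0000 + (1−p*)·0.1458]/1.21 = 0.0213. B = V − Δ·S = 0.3072.
Each (Δ,B) replicates both successor values, so the strategy is self-financing and V0 is arbitrage-free.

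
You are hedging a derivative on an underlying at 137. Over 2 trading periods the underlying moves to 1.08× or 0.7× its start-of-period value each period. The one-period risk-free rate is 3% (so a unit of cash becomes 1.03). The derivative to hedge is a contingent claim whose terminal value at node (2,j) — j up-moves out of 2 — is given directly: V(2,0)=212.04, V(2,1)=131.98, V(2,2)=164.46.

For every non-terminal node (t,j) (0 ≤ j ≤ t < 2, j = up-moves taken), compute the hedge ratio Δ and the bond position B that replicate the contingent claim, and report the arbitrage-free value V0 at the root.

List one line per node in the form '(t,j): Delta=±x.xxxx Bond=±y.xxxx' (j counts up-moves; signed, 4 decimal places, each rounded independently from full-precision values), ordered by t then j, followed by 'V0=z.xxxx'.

Since d<R<u, set p* = (R−d)/(u−d) = 0.8684; price each node as the discounted p*-expectation of its children.
At expiry t=2: V(2,0)=212.0400, V(2,1)=131.9800, V(2,2)=164.4600
(1,0): S=95.9000. Δ = (V_up−V_dn)/(S_up−S_dn) = (131.9800−212.0400)/(103.5720−67.1300) = -2.1969. V = [p*·131.9800 + (1−p*)·212.0400]/1.03 = 138.3633. B = V − Δ·S = 349.0475.
(1,1): S=147.9600. Δ = (V_up−V_dn)/(S_up−S_dn) = (164.4600−131.9800)/(159.7968−103.5720) = 0.5777. V = [p*·164.4600 + (1−p*)·131.9800]/1.03 = 155.5207. B = V − Δ·S = 70.0470.
(0,0): S=137.0000. Δ = (V_up−V_dn)/(S_up−S_dn) = (155.5207−138.3633)/(147.9600−95.9000) = 0.3296. V = [p*·155.5207 + (1−p*)·138.3633]/1.03 = 148.7992. B = V − Δ·S = 103.6482.
Self-financing check: at every node Δ·S+B equals the discounted successor values.

(0,0): Delta=0.3296 Bond=103.6482
(1,0): Delta=-2.1969 Bond=349.0475
(1,1): Delta=0.5777 Bond=70.0470
V0=148.7992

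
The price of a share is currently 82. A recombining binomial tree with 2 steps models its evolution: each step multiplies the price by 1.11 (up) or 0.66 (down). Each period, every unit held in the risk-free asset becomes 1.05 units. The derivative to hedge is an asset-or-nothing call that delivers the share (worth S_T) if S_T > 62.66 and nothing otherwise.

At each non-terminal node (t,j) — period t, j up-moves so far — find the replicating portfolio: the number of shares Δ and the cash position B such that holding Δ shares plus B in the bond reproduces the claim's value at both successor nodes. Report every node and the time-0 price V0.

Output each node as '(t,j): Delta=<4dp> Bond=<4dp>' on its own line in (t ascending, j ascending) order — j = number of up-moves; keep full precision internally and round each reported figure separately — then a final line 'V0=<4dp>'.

Since d<R<u, set p* = (R−d)/(u−d) = 0.8667; price each node as the discounted p*-expectation of its children.
Terminal values V(2,·): V(2,0)=0.0000, V(2,1)=0.0000, V(2,2)=101.0322
Node (1,0) S=54.1200: V=(p*·0.0000+(1−p*)·0.0000)/1.05=0.0000; Δ=(0.0000−0.0000)/(60.0732−35.7192)=0.0000; B=V−Δ·S=0.0000
Node (1,1) S=91.0200: V=(p*·101.0322+(1−p*)·0.0000)/1.05=83.3917; Δ=(101.0322−0.0000)/(101.0322−60.0732)=2.4667; B=V−Δ·S=-141.1243
Node (0,0) S=82.0000: V=(p*·83.3917+(1−p*)·0.0000)/1.05=68.8312; Δ=(83.3917−0.0000)/(91.0200−54.1200)=2.2599; B=V−Δ·S=-116.4836
Root portfolio cost Δ·82+B reproduces V0=68.8312.

(0,0): Delta=2.2599 Bond=-116.4836
(1,0): Delta=0.0000 Bond=0.0000
(1,1): Delta=2.4667 Bond=-141.1243
V0=68.8312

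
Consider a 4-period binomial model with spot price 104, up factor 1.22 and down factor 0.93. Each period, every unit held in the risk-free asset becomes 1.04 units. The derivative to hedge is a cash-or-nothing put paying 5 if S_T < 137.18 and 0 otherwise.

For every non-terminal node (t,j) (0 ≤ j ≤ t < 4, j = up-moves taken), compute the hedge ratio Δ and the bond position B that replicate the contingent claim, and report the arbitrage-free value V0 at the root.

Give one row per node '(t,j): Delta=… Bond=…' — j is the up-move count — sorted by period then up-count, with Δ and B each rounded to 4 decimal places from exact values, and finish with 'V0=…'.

Risk-neutral probability p* = (R−d)/(u−d) = (1.04−0.93)/(1.22−0.93) = 0.3793.
Terminal values V(4,·): V(4,0)=5.0000, V(4,1)=5.0000, V(4,2)=5.0000, V(4,3)=0.0000, V(4,4)=0.0000
  t=3,j=0: stock 83.6531 → up 102.0568 (V=5.0000), down 77.7974 (V=5.0000). Price 4.8077; hedge Δ=0.0000, bond B=4.8077.
  t=3,j=1: stock 109.7385 → up 133.8810 (V=5.0000), down 102.0568 (V=5.0000). Price 4.8077; hedge Δ=0.0000, bond B=4.8077.
  t=3,j=2: stock 143.9580 → up 175.6288 (V=0.0000), down 133.8810 (V=5.0000). Price 2.9841; hedge Δ=-0.1198, bond B=20.2255.
  t=3,j=3: stock 188.8482 → up 230.3948 (V=0.0000), down 175.6288 (V=0.0000). Price 0.0000; hedge Δ=0.0000, bond B=0.0000.
  t=2,j=0: stock 89.9496 → up 109.7385 (V=4.8077), down 83.6531 (V=4.8077). Price 4.6228; hedge Δ=0.0000, bond B=4.6228.
  t=2,j=1: stock 117.9984 → up 143.9580 (V=2.9841), down 109.7385 (V=4.8077). Price 3.9577; hedge Δ=-0.0533, bond B=10.2460.
  t=2,j=2: stock 154.7936 → up 188.8482 (V=0.0000), down 143.9580 (V=2.9841). Price 1.7810; hedge Δ=-0.0665, bond B=12.0709.
  t=1,j=0: stock 96.7200 → up 117.9984 (V=3.9577), down 89.9496 (V=4.6228). Price 4.2024; hedge Δ=-0.0237, bond B=6.4959.
  t=1,j=1: stock 126.8800 → up 154.7936 (V=1.7810), down 117.9984 (V=3.9577). Price 3.0116; hedge Δ=-0.0592, bond B=10.5175.
  t=0,j=0: stock 104.0000 → up 126.8800 (V=3.0116), down 96.7200 (V=4.2024). Price 3.6064; hedge Δ=-0.0395, bond B=7.7128.
Check: Δ(0,0)·S0 + B(0,0) = 3.6064 = V0.

(0,0): Delta=-0.0395 Bond=7.7128
(1,0): Delta=-0.0237 Bond=6.4959
(1,1): Delta=-0.0592 Bond=10.5175
(2,0): Delta=0.0000 Bond=4.6228
(2,1): Delta=-0.0533 Bond=10.2460
(2,2): Delta=-0.0665 Bond=12.0709
(3,0): Delta=0.0000 Bond=4.8077
(3,1): Delta=0.0000 Bond=4.8077
(3,2): Delta=-0.1198 Bond=20.2255
(3,3): Delta=0.0000 Bond=0.0000
V0=3.6064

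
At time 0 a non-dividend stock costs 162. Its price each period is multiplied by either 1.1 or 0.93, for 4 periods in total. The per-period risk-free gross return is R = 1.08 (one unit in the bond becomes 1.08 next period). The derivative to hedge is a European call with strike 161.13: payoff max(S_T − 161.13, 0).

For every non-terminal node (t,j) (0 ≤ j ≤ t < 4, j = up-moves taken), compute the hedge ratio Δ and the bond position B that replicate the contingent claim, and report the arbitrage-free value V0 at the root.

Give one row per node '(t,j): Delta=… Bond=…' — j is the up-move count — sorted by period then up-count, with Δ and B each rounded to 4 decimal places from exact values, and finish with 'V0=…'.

(0,0): Delta=0.9802 Bond=-115.1420
(1,0): Delta=0.8661 Bond=-107.1645
(1,1): Delta=0.9930 Bond=-126.6452
(2,0): Delta=0.2884 Bond=-34.7941
(2,1): Delta=0.9312 Bond=-126.5301
(2,2): Delta=1.0000 Bond=-138.1430
(3,0): Delta=0.0000 Bond=0.0000
(3,1): Delta=0.3209 Bond=-42.5880
(3,2): Delta=1.0000 Bond=-149.1944
(3,3): Delta=1.0000 Bond=-149.1944
V0=43.6454

No-arbitrage ⇒ martingale measure with p* = (R−d)/(u−d) = 0.8824.
Terminal values V(4,·): V(4,0)=0.0000, V(4,1)=0.0000, V(4,2)=8.4077, V(4,3)=39.3985, V(4,4)=76.0542
Node (3,0) S=130.3058: V=(p*·0.0000+(1−p*)·0.0000)/1.08=0.0000; Δ=(0.0000−0.0000)/(143.3364−121.1844)=0.0000; B=V−Δ·S=0.0000
Node (3,1) S=154.1252: V=(p*·8.4077+(1−p*)·0.0000)/1.08=6.8690; Δ=(8.4077−0.0000)/(169.5377−143.3364)=0.3209; B=V−Δ·S=-42.5880
Node (3,2) S=182.2986: V=(p*·39.3985+(1−p*)·8.4077)/1.08=33.1042; Δ=(39.3985−8.4077)/(200.5285−169.5377)=1.0000; B=V−Δ·S=-149.1944
Node (3,3) S=215.6220: V=(p*·76.0542+(1−p*)·39.3985)/1.08=66.4276; Δ=(76.0542−39.3985)/(237.1842−200.5285)=1.0000; B=V−Δ·S=-149.1944
Node (2,0) S=140.1138: V=(p*·6.8690+(1−p*)·0.0000)/1.08=5.6120; Δ=(6.8690−0.0000)/(154.1252−130.3058)=0.2884; B=V−Δ·S=-34.7941
Node (2,1) S=165.7260: V=(p*·33.1042+(1−p*)·6.8690)/1.08=27.7941; Δ=(33.1042−6.8690)/(182.2986−154.1252)=0.9312; B=V−Δ·S=-126.5301
Node (2,2) S=196.0200: V=(p*·66.4276+(1−p*)·33.1042)/1.08=57.8770; Δ=(66.4276−33.1042)/(215.6220−182.2986)=1.0000; B=V−Δ·S=-138.1430
Node (1,0) S=150.6600: V=(p*·27.7941+(1−p*)·5.6120)/1.08=23.3190; Δ=(27.7941−5.6120)/(165.7260−140.1138)=0.8661; B=V−Δ·S=-107.1645
Node (1,1) S=178.2000: V=(p*·57.8770+(1−p*)·27.7941)/1.08=50.3128; Δ=(57.8770−27.7941)/(196.0200−165.7260)=0.9930; B=V−Δ·S=-126.6452
Node (0,0) S=162.0000: V=(p*·50.3128+(1−p*)·23.3190)/1.08=43.6454; Δ=(50.3128−23.3190)/(178.2000−150.6600)=0.9802; B=V−Δ·S=-115.1420
Root portfolio cost Δ·162+B reproduces V0=43.6454.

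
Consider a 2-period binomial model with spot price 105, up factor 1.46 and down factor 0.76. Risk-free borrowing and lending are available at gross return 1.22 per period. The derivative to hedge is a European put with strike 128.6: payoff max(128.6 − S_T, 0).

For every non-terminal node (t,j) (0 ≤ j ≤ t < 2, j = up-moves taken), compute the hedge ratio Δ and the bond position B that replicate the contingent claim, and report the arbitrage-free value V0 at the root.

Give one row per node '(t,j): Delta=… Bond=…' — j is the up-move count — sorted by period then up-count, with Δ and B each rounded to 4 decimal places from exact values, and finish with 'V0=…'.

(0,0): Delta=-0.3022 Bond=40.7584
(1,0): Delta=-1.0000 Bond=105.4098
(1,1): Delta=-0.1127 Bond=20.6725
V0=9.0276

No-arbitrage ⇒ martingale measure with p* = (R−d)/(u−d) = 0.6571.
Terminal payoffs: V(2,0)=67.9520, V(2,1)=12.0920, V(2,2)=0.0000
Node (1,0) S=79.8000: V=(p*·12.0920+(1−p*)·67.9520)/1.22=25.6098; Δ=(12.0920−67.9520)/(116.5080−60.6480)=-1.0000; B=V−Δ·S=105.4098
Node (1,1) S=153.3000: V=(p*·0.0000+(1−p*)·12.0920)/1.22=3.3982; Δ=(0.0000−12.0920)/(223.8180−116.5080)=-0.1127; B=V−Δ·S=20.6725
Node (0,0) S=105.0000: V=(p*·3.3982+(1−p*)·25.6098)/1.22=9.0276; Δ=(3.3982−25.6098)/(153.3000−79.8000)=-0.3022; B=V−Δ·S=40.7584
Self-financing check: at every node Δ·S+B equals the discounted successor values.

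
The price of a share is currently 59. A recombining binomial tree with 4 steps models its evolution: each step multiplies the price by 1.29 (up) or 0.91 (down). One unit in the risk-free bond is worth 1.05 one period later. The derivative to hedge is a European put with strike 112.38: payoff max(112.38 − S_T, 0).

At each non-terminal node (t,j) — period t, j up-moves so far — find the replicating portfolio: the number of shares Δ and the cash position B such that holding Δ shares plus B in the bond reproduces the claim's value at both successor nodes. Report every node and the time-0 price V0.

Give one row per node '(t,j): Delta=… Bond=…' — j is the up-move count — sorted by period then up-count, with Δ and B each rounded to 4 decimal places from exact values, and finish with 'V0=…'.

(0,0): Delta=-0.8788 Bond=86.3748
(1,0): Delta=-0.9826 Bond=96.2706
(1,1): Delta=-0.7532 Bond=81.1328
(2,0): Delta=-1.0000 Bond=101.9320
(2,1): Delta=-0.9617 Bond=99.6307
(2,2): Delta=-0.5010 Bond=60.4330
(3,0): Delta=-1.0000 Bond=107.0286
(3,1): Delta=-1.0000 Bond=107.0286
(3,2): Delta=-0.9153 Bond=100.4699
(3,3): Delta=0.0000 Bond=0.0000
V0=34.5273

Since d<R<u, set p* = (R−d)/(u−d) = 0.3684; price each node as the discounted p*-expectation of its children.
Terminal values V(4,·): V(4,0)=71.9208, V(4,1)=55.0257, V(4,2)=31.0756, V(4,3)=0.0000, V(4,4)=0.0000
(3,0): S=44.4607. Δ = (V_up−V_dn)/(S_up−S_dn) = (55.0257−71.9208)/(57.3543−40.4592) = -1.0000. V = [p*·55.0257 + (1−p*)·71.9208]/1.05 = 62.5679. B = V − Δ·S = 107.0286.
(3,1): S=63.0267. Δ = (V_up−V_dn)/(S_up−S_dn) = (31.0756−55.0257)/(81.3044−57.3543) = -1.0000. V = [p*·31.0756 + (1−p*)·55.0257]/1.05 = 44.0019. B = V − Δ·S = 107.0286.
(3,2): S=89.3455. Δ = (V_up−V_dn)/(S_up−S_dn) = (0.0000−31.0756)/(115.2557−81.3044) = -0.9153. V = [p*·0.0000 + (1−p*)·31.0756]/1.05 = 18.6921. B = V − Δ·S = 100.4699.
(3,3): S=126.6547. Δ = (V_up−V_dn)/(S_up−S_dn) = (0.0000−0.0000)/(163.3845−115.2557) = 0.0000. V = [p*·0.0000 + (1−p*)·0.0000]/1.05 = 0.0000. B = V − Δ·S = 0.0000.
(2,0): S=48.8579. Δ = (V_up−V_dn)/(S_up−S_dn) = (44.0019−62.5679)/(63.0267−44.4607) = -1.0000. V = [p*·44.0019 + (1−p*)·62.5679]/1.05 = 53.0741. B = V − Δ·S = 101.9320.
(2,1): S=69.2601. Δ = (V_up−V_dn)/(S_up−S_dn) = (18.6921−44.0019)/(89.3455−63.0267) = -0.9617. V = [p*·18.6921 + (1−p*)·44.0019]/1.05 = 33.0259. B = V − Δ·S = 99.6307.
(2,2): S=98.1819. Δ = (V_up−V_dn)/(S_up−S_dn) = (0.0000−18.6921)/(126.6547−89.3455) = -0.5010. V = [p*·0.0000 + (1−p*)·18.6921]/1.05 = 11.2434. B = V − Δ·S = 60.4330.
(1,0): S=53.6900. Δ = (V_up−V_dn)/(S_up−S_dn) = (33.0259−53.0741)/(69.2601−48.8579) = -0.9826. V = [p*·33.0259 + (1−p*)·53.0741]/1.05 = 43.5123. B = V − Δ·S = 96.2706.
(1,1): S=76.1100. Δ = (V_up−V_dn)/(S_up−S_dn) = (11.2434−33.0259)/(98.1819−69.2601) = -0.7532. V = [p*·11.2434 + (1−p*)·33.0259]/1.05 = 23.8102. B = V − Δ·S = 81.1328.
(0,0): S=59.0000. Δ = (V_up−V_dn)/(S_up−S_dn) = (23.8102−43.5123)/(76.1100−53.6900) = -0.8788. V = [p*·23.8102 + (1−p*)·43.5123]/1.05 = 34.5273. B = V − Δ·S = 86.3748.
The time-0 hedge costs 34.5273, which is the no-arbitrage price.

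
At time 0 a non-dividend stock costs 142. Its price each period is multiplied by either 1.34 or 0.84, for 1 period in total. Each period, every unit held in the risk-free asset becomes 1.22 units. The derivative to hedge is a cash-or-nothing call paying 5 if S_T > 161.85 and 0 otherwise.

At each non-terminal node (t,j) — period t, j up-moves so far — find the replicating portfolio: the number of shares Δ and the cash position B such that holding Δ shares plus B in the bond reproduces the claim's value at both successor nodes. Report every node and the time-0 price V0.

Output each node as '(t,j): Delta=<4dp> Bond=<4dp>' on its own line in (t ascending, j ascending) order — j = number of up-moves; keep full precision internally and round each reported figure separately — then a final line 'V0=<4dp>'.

Since d<R<u, set p* = (R−d)/(u−d) = 0.7600; price each node as the discounted p*-expectation of its children.
Payoff layer (t=1): V(1,0)=0.0000, V(1,1)=5.0000
  t=0,j=0: stock 142.0000 → up 190.2800 (V=5.0000), down 119.2800 (V=0.0000). Price 3.1148; hedge Δ=0.0704, bond B=-6.8852.
Each (Δ,B) replicates both successor values, so the strategy is self-financing and V0 is arbitrage-free.

(0,0): Delta=0.0704 Bond=-6.8852
V0=3.1148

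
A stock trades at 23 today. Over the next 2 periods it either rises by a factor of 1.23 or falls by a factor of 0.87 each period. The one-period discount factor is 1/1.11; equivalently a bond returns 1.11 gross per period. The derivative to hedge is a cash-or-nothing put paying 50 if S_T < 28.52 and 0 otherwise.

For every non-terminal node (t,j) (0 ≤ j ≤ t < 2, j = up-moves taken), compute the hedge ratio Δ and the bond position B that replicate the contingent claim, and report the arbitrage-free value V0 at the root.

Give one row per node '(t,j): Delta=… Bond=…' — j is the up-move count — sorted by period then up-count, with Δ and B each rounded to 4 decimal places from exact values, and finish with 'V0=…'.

Under the risk-neutral measure, an up-move has probability p* = (R−d)/(u−d) = 0.6667 and values discount at R = 1.11.
Terminal payoffs: V(2,0)=50.0000, V(2,1)=50.0000, V(2,2)=0.0000
  t=1,j=0: stock 20.0100 → up 24.6123 (V=50.0000), down 17.4087 (V=50.0000). Price 45.0450; hedge Δ=0.0000, bond B=45.0450.
  t=1,j=1: stock 28.2900 → up 34.7967 (V=0.0000), down 24.6123 (V=50.0000). Price 15.0150; hedge Δ=-4.9095, bond B=153.9039.
  t=0,j=0: stock 23.0000 → up 28.2900 (V=15.0150), down 20.0100 (V=45.0450). Price 22.5451; hedge Δ=-3.6268, bond B=105.9618.
Self-financing check: at every node Δ·S+B equals the discounted successor values.

(0,0): Delta=-3.6268 Bond=105.9618
(1,0): Delta=0.0000 Bond=45.0450
(1,1): Delta=-4.9095 Bond=153.9039
V0=22.5451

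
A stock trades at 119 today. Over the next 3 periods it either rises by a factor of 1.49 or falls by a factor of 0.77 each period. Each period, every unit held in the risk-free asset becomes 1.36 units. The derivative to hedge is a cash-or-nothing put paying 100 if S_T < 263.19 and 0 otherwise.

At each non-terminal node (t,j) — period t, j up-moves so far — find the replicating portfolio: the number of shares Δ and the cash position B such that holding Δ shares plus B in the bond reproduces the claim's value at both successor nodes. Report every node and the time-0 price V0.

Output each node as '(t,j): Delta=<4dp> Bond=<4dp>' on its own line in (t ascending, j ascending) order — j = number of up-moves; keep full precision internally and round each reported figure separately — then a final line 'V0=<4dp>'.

(0,0): Delta=-0.4237 Bond=68.3025
(1,0): Delta=0.0000 Bond=54.0657
(1,1): Delta=-0.4720 Bond=101.4463
(2,0): Delta=0.0000 Bond=73.5294
(2,1): Delta=0.0000 Bond=73.5294
(2,2): Delta=-0.5257 Bond=152.1650
V0=17.8795

Since d<R<u, set p* = (R−d)/(u−d) = 0.8194; price each node as the discounted p*-expectation of its children.
Terminal payoffs: V(3,0)=100.0000, V(3,1)=100.0000, V(3,2)=100.0000, V(3,3)=0.0000
  t=2,j=0: stock 70.5551 → up 105.1271 (V=100.0000), down 54.3274 (V=100.0000). Price 73.5294; hedge Δ=0.0000, bond B=73.5294.
  t=2,j=1: stock 136.5287 → up 203.4278 (V=100.0000), down 105.1271 (V=100.0000). Price 73.5294; hedge Δ=0.0000, bond B=73.5294.
  t=2,j=2: stock 264.1919 → up 393.6459 (V=0.0000), down 203.4278 (V=100.0000). Price 13.2761; hedge Δ=-0.5257, bond B=152.1650.
  t=1,j=0: stock 91.6300 → up 136.5287 (V=73.5294), down 70.5551 (V=73.5294). Price 54.0657; hedge Δ=0.0000, bond B=54.0657.
  t=1,j=1: stock 177.3100 → up 264.1919 (V=13.2761), down 136.5287 (V=73.5294). Price 17.7612; hedge Δ=-0.4720, bond B=101.4463.
  t=0,j=0: stock 119.0000 → up 177.3100 (V=17.7612), down 91.6300 (V=54.0657). Price 17.8795; hedge Δ=-0.4237, bond B=68.3025.
Check: Δ(0,0)·S0 + B(0,0) = 17.8795 = V0.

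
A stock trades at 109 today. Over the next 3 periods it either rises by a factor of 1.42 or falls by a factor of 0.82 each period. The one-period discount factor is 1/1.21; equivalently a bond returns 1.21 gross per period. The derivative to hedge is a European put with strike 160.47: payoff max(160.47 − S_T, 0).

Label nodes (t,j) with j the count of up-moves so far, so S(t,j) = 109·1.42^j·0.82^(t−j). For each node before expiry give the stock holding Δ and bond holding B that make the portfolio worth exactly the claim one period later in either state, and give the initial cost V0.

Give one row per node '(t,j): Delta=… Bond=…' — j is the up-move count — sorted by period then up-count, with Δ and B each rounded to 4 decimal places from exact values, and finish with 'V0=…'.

No-arbitrage ⇒ martingale measure with p* = (R−d)/(u−d) = 0.6500.
Terminal values V(3,·): V(3,0)=100.3709, V(3,1)=56.3959, V(3,2)=0.0000, V(3,3)=0.0000
Node (2,0) S=73.2916: V=(p*·56.3959+(1−p*)·100.3709)/1.21=59.3282; Δ=(56.3959−100.3709)/(104.0741−60.0991)=-1.0000; B=V−Δ·S=132.6198
Node (2,1) S=126.9196: V=(p*·0.0000+(1−p*)·56.3959)/1.21=16.3129; Δ=(0.0000−56.3959)/(180.2258−104.0741)=-0.7406; B=V−Δ·S=110.3061
Node (2,2) S=219.7876: V=(p*·0.0000+(1−p*)·0.0000)/1.21=0.0000; Δ=(0.0000−0.0000)/(312.0984−180.2258)=0.0000; B=V−Δ·S=0.0000
Node (1,0) S=89.3800: V=(p*·16.3129+(1−p*)·59.3282)/1.21=25.9242; Δ=(16.3129−59.3282)/(126.9196−73.2916)=-0.8021; B=V−Δ·S=97.6164
Node (1,1) S=154.7800: V=(p*·0.0000+(1−p*)·16.3129)/1.21=4.7186; Δ=(0.0000−16.3129)/(219.7876−126.9196)=-0.1757; B=V−Δ·S=31.9067
Node (0,0) S=109.0000: V=(p*·4.7186+(1−p*)·25.9242)/1.21=10.0335; Δ=(4.7186−25.9242)/(154.7800−89.3800)=-0.3242; B=V−Δ·S=45.3761
Each (Δ,B) replicates both successor values, so the strategy is self-financing and V0 is arbitrage-free.

(0,0): Delta=-0.3242 Bond=45.3761
(1,0): Delta=-0.8021 Bond=97.6164
(1,1): Delta=-0.1757 Bond=31.9067
(2,0): Delta=-1.0000 Bond=132.6198
(2,1): Delta=-0.7406 Bond=110.3061
(2,2): Delta=0.0000 Bond=0.0000
V0=10.0335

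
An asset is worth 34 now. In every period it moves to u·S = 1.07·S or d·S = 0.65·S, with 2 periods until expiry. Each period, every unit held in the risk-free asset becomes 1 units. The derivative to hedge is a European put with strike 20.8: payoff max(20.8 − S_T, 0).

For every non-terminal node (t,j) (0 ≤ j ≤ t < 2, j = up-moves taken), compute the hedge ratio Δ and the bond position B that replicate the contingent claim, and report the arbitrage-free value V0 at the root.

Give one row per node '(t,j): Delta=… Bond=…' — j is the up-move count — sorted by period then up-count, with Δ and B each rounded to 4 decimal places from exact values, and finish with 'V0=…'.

(0,0): Delta=-0.0751 Bond=2.7323
(1,0): Delta=-0.6933 Bond=16.3939
(1,1): Delta=0.0000 Bond=0.0000
V0=0.1788

Under the risk-neutral measure, an up-move has probability p* = (R−d)/(u−d) = 0.8333 and values discount at R = 1.
At expiry t=2: V(2,0)=6.4350, V(2,1)=0.0000, V(2,2)=0.0000
Node (1,0) S=22.1000: V=(p*·0.0000+(1−p*)·6.4350)/1=1.0725; Δ=(0.0000−6.4350)/(23.6470−14.3650)=-0.6933; B=V−Δ·S=16.3939
Node (1,1) S=36.3800: V=(p*·0.0000+(1−p*)·0.0000)/1=0.0000; Δ=(0.0000−0.0000)/(38.9266−23.6470)=0.0000; B=V−Δ·S=0.0000
Node (0,0) S=34.0000: V=(p*·0.0000+(1−p*)·1.0725)/1=0.1788; Δ=(0.0000−1.0725)/(36.3800−22.1000)=-0.0751; B=V−Δ·S=2.7323
Root portfolio cost Δ·34+B reproduces V0=0.1788.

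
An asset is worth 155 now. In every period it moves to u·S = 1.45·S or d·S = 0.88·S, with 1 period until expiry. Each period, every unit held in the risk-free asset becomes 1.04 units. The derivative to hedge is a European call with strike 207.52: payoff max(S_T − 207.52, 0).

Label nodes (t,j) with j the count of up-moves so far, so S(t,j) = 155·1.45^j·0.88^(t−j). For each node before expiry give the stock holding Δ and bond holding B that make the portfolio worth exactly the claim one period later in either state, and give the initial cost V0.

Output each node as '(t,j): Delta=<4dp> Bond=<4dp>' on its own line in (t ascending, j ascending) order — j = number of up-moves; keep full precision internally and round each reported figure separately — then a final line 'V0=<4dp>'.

(0,0): Delta=0.1950 Bond=-25.5776
V0=4.6505

The replicating-portfolio and risk-neutral prices coincide; use p* = (1.04−0.88)/(1.45−0.88) = 0.2807 for the latter.
Terminal payoffs: V(1,0)=0.0000, V(1,1)=17.2300
  t=0,j=0: stock 155.0000 → up 224.7500 (V=17.2300), down 136.4000 (V=0.0000). Price 4.6505; hedge Δ=0.1950, bond B=-25.5776.
Each (Δ,B) replicates both successor values, so the strategy is self-financing and V0 is arbitrage-free.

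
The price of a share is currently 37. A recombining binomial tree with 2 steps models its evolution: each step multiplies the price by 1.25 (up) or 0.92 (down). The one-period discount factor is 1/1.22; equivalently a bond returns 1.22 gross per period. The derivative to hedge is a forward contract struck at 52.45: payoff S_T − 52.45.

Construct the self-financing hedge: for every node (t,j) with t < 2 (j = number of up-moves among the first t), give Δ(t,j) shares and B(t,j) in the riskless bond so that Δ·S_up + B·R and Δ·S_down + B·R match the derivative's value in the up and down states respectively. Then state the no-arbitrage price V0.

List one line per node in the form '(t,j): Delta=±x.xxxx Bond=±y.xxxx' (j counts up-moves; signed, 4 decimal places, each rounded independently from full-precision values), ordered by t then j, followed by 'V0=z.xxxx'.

Since d<R<u, set p* = (R−d)/(u−d) = 0.9091; price each node as the discounted p*-expectation of its children.
At expiry t=2: V(2,0)=-21.1332, V(2,1)=-9.9000, V(2,2)=5.3625
  t=1,j=0: stock 34.0400 → up 42.5500 (V=-9.9000), down 31.3168 (V=-21.1332). Price -8.9518; hedge Δ=1.0000, bond B=-42.9918.
  t=1,j=1: stock 46.2500 → up 57.8125 (V=5.3625), down 42.5500 (V=-9.9000). Price 3.2582; hedge Δ=1.0000, bond B=-42.9918.
  t=0,j=0: stock 37.0000 → up 46.2500 (V=3.2582), down 34.0400 (V=-8.9518). Price 1.7608; hedge Δ=1.0000, bond B=-35.2392.
The time-0 hedge costs 1.7608, which is the no-arbitrage price.

(0,0): Delta=1.0000 Bond=-35.2392
(1,0): Delta=1.0000 Bond=-42.9918
(1,1): Delta=1.0000 Bond=-42.9918
V0=1.7608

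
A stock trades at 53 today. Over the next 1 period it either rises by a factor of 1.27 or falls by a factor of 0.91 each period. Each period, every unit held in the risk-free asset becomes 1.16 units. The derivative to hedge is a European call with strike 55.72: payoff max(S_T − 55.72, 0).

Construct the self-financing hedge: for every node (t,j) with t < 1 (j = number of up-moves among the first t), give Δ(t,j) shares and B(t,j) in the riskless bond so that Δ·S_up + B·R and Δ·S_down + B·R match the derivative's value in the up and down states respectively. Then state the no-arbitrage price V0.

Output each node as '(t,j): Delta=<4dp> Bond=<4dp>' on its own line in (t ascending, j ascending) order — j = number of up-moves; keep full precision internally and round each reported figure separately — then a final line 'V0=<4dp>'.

(0,0): Delta=0.6074 Bond=-25.2560
V0=6.9385

No-arbitrage ⇒ martingale measure with p* = (R−d)/(u−d) = 0.6944.
Terminal payoffs: V(1,0)=0.0000, V(1,1)=11.5900
Node (0,0) S=53.0000: V=(p*·11.5900+(1−p*)·0.0000)/1.16=6.9385; Δ=(11.5900−0.0000)/(67.3100−48.2300)=0.6074; B=V−Δ·S=-25.2560
Check: Δ(0,0)·S0 + B(0,0) = 6.9385 = V0.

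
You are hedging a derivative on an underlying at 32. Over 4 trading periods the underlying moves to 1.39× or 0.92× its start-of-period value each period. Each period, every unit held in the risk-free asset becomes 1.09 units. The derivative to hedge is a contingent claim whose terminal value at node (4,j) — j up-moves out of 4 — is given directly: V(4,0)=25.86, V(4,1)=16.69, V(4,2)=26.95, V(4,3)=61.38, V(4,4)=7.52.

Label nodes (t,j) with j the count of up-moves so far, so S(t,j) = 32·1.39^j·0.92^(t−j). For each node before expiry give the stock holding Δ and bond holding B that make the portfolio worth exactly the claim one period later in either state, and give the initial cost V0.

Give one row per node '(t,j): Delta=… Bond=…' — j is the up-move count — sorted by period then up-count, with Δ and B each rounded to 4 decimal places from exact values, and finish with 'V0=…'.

Under the risk-neutral measure, an up-move has probability p* = (R−d)/(u−d) = 0.3617 and values discount at R = 1.09.
Payoff layer (t=4): V(4,0)=25.8600, V(4,1)=16.6900, V(4,2)=26.9500, V(4,3)=61.3800, V(4,4)=7.5200
  t=3,j=0: stock 24.9180 → up 34.6360 (V=16.6900), down 22.9246 (V=25.8600). Price 20.6818; hedge Δ=-0.7830, bond B=40.1925.
  t=3,j=1: stock 37.6479 → up 52.3305 (V=26.9500), down 34.6360 (V=16.6900). Price 18.7166; hedge Δ=0.5798, bond B=-3.1132.
  t=3,j=2: stock 56.8810 → up 79.0646 (V=61.3800), down 52.3305 (V=26.9500). Price 36.1499; hedge Δ=1.2879, bond B=-37.1054.
  t=3,j=3: stock 85.9398 → up 119.4563 (V=7.5200), down 79.0646 (V=61.3800). Price 38.4392; hedge Δ=-1.3334, bond B=153.0349.
  t=2,j=0: stock 27.0848 → up 37.6479 (V=18.7166), down 24.9180 (V=20.6818). Price 18.3220; hedge Δ=-0.1544, bond B=22.5034.
  t=2,j=1: stock 40.9216 → up 56.8810 (V=36.1499), down 37.6479 (V=18.7166). Price 22.9562; hedge Δ=0.9064, bond B=-14.1360.
  t=2,j=2: stock 61.8272 → up 85.9398 (V=38.4392), down 56.8810 (V=36.1499). Price 33.9247; hedge Δ=0.0788, bond B=29.0539.
  t=1,j=0: stock 29.4400 → up 40.9216 (V=22.9562), down 27.0848 (V=18.3220). Price 18.3470; hedge Δ=0.3349, bond B=8.4870.
  t=1,j=1: stock 44.4800 → up 61.8272 (V=33.9247), down 40.9216 (V=22.9562). Price 24.7005; hedge Δ=0.5247, bond B=1.3632.
  t=0,j=0: stock 32.0000 → up 44.4800 (V=24.7005), down 29.4400 (V=18.3470). Price 18.9404; hedge Δ=0.4224, bond B=5.4223.
Check: Δ(0,0)·S0 + B(0,0) = 18.9404 = V0.

(0,0): Delta=0.4224 Bond=5.4223
(1,0): Delta=0.3349 Bond=8.4870
(1,1): Delta=0.5247 Bond=1.3632
(2,0): Delta=-0.1544 Bond=22.5034
(2,1): Delta=0.9064 Bond=-14.1360
(2,2): Delta=0.0788 Bond=29.0539
(3,0): Delta=-0.7830 Bond=40.1925
(3,1): Delta=0.5798 Bond=-3.1132
(3,2): Delta=1.2879 Bond=-37.1054
(3,3): Delta=-1.3334 Bond=153.0349
V0=18.9404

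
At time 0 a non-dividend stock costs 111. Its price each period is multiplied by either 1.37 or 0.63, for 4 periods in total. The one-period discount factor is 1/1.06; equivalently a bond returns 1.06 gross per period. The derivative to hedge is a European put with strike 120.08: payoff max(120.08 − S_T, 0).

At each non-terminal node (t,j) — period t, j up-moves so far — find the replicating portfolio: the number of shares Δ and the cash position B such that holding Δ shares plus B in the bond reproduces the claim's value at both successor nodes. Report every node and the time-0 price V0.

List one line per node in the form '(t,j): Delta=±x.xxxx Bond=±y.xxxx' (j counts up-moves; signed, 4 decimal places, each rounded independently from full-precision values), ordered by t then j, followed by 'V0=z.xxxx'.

(0,0): Delta=-0.3173 Bond=59.3589
(1,0): Delta=-0.6531 Bond=86.4039
(1,1): Delta=-0.2060 Bond=45.9905
(2,0): Delta=-1.0000 Bond=106.8708
(2,1): Delta=-0.5381 Bond=80.5705
(2,2): Delta=-0.0959 Bond=25.8095
(3,0): Delta=-1.0000 Bond=113.2830
(3,1): Delta=-1.0000 Bond=113.2830
(3,2): Delta=-0.3850 Bond=65.3064
(3,3): Delta=0.0000 Bond=0.0000
V0=24.1392

Since d<R<u, set p* = (R−d)/(u−d) = 0.5811; price each node as the discounted p*-expectation of its children.
Payoff layer (t=4): V(4,0)=102.5942, V(4,1)=82.0554, V(4,2)=37.3915, V(4,3)=0.0000, V(4,4)=0.0000
  t=3,j=0: stock 27.7552 → up 38.0246 (V=82.0554), down 17.4858 (V=102.5942). Price 85.5278; hedge Δ=-1.0000, bond B=113.2830.
  t=3,j=1: stock 60.3566 → up 82.6885 (V=37.3915), down 38.0246 (V=82.0554). Price 52.9264; hedge Δ=-1.0000, bond B=113.2830.
  t=3,j=2: stock 131.2516 → up 179.8147 (V=0.0000), down 82.6885 (V=37.3915). Price 14.7774; hedge Δ=-0.3850, bond B=65.3064.
  t=3,j=3: stock 285.4202 → up 391.0257 (V=0.0000), down 179.8147 (V=0.0000). Price 0.0000; hedge Δ=0.0000, bond B=0.0000.
  t=2,j=0: stock 44.0559 → up 60.3566 (V=52.9264), down 27.7552 (V=85.5278). Price 62.8149; hedge Δ=-1.0000, bond B=106.8708.
  t=2,j=1: stock 95.8041 → up 131.2516 (V=14.7774), down 60.3566 (V=52.9264). Price 29.0177; hedge Δ=-0.5381, bond B=80.5705.
  t=2,j=2: stock 208.3359 → up 285.4202 (V=0.0000), down 131.2516 (V=14.7774). Price 5.8401; hedge Δ=-0.0959, bond B=25.8095.
  t=1,j=0: stock 69.9300 → up 95.8041 (V=29.0177), down 44.0559 (V=62.8149). Price 40.7320; hedge Δ=-0.6531, bond B=86.4039.
  t=1,j=1: stock 152.0700 → up 208.3359 (V=5.8401), down 95.8041 (V=29.0177). Price 14.6695; hedge Δ=-0.2060, bond B=45.9905.
  t=0,j=0: stock 111.0000 → up 152.0700 (V=14.6695), down 69.9300 (V=40.7320). Price 24.1392; hedge Δ=-0.3173, bond B=59.3589.
Check: Δ(0,0)·S0 + B(0,0) = 24.1392 = V0.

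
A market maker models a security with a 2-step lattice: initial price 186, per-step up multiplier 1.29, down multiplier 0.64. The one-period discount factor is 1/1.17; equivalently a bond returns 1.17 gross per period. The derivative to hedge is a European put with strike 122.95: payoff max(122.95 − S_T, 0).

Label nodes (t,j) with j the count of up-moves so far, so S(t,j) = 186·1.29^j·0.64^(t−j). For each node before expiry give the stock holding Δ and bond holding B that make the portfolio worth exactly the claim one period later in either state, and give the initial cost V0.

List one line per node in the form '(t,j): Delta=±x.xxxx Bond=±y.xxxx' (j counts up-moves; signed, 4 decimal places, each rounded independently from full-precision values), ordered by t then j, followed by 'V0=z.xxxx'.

(0,0): Delta=-0.0610 Bond=12.5166
(1,0): Delta=-0.6044 Bond=79.3242
(1,1): Delta=0.0000 Bond=0.0000
V0=1.1643

No-arbitrage ⇒ martingale measure with p* = (R−d)/(u−d) = 0.8154.
Terminal values V(2,·): V(2,0)=46.7644, V(2,1)=0.0000, V(2,2)=0.0000
Node (1,0) S=119.0400: V=(p*·0.0000+(1−p*)·46.7644)/1.17=7.3790; Δ=(0.0000−46.7644)/(153.5616−76.1856)=-0.6044; B=V−Δ·S=79.3242
Node (1,1) S=239.9400: V=(p*·0.0000+(1−p*)·0.0000)/1.17=0.0000; Δ=(0.0000−0.0000)/(309.5226−153.5616)=0.0000; B=V−Δ·S=0.0000
Node (0,0) S=186.0000: V=(p*·0.0000+(1−p*)·7.3790)/1.17=1.1643; Δ=(0.0000−7.3790)/(239.9400−119.0400)=-0.0610; B=V−Δ·S=12.5166
Root portfolio cost Δ·186+B reproduces V0=1.1643.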